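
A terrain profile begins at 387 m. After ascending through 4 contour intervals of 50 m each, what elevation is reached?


elevation = 387 + 4 * 50 = 587 m

587 m


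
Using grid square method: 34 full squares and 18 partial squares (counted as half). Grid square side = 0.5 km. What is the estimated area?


effective squares = 34 + 18 * 0.5 = 43.0
area = 43.0 * 0.25 = 10.75 km^2

10.75 km^2


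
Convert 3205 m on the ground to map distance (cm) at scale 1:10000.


map_cm = 3205 * 100 / 10000 = 32.05 cm

32.05 cm


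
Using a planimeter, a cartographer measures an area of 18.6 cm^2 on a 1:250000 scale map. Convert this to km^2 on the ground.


ground_area = 18.6 * (250000/100)^2 = 116250000.0 m^2 = 116.25 km^2

116.25 km^2


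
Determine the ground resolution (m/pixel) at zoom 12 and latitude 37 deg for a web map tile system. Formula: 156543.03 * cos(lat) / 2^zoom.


res = 156543.03 * cos(37) / 2^12 = 156543.03 * 0.79863551 / 4096 = 30.52 m/pixel

30.52 m/pixel


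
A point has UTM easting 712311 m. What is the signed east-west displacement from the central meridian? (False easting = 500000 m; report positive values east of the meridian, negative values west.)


displacement = 712311 - 500000 = 212311 m

212311 m


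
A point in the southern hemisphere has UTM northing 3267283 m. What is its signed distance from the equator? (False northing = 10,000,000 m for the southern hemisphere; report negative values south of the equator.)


For southern: actual = 3267283 - 10000000 = -6732717 m

-6732717 m


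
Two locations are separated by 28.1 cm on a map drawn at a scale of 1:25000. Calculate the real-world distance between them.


ground = 28.1 cm * 25000 / 100 = 7025.0 m = 7.025 km

7.025 km


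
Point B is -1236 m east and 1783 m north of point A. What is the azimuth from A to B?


az = atan2(-1236, 1783) = -34.7 deg
adjusted to 0-360: 325.3 degrees

325.3 degrees


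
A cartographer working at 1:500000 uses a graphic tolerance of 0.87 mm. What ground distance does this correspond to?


ground = 0.87 mm * 500000 / 1000 = 435.0 m

435.0 m


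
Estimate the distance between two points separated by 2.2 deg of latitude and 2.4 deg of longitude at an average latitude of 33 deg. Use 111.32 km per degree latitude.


dlat_km = 2.2 * 111.32 = 244.904
dlon_km = 2.4 * 111.32 * cos(33) ≈ 224.066
dist = sqrt(244.904^2 + 224.066^2) ≈ 331.9 km

331.9 km


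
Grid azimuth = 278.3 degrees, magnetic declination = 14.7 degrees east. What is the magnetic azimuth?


magnetic azimuth = grid azimuth - declination (east +ve)
mag_az = 278.3 - 14.7 = 263.6 degrees

263.6 degrees


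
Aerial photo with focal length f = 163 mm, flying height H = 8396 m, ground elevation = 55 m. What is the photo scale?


scale = f / (H - h) = 163 mm / 8341 m = 163 / 8341000 = 1:51172

1:51172


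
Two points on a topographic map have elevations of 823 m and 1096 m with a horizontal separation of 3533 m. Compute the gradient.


gradient = (1096 - 823) / 3533 = 273 / 3533 = 0.0773

0.0773


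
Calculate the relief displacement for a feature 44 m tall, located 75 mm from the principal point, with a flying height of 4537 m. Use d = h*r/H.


d = h * r / H = 44 * 75 / 4537 = 0.73 mm

0.73 mm


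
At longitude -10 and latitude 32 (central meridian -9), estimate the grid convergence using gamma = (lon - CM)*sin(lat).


gamma = (-10 - -9) * sin(32) = -1 * 0.529919 = -0.53 degrees

-0.53 degrees


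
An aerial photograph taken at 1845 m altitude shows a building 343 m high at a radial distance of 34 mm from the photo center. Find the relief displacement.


d = h * r / H = 343 * 34 / 1845 = 6.32 mm

6.32 mm


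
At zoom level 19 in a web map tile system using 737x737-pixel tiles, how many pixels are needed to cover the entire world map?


tiles per axis = 2^19 = 524288
total tiles = 524288^2 = 274877906944
pixels per axis = 524288 * 737 = 386400256
total pixels = 386400256^2 = 149305157836865536

149305157836865536 pixels


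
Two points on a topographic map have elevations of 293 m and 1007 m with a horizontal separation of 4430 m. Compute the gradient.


gradient = (1007 - 293) / 4430 = 714 / 4430 = 0.1612

0.1612


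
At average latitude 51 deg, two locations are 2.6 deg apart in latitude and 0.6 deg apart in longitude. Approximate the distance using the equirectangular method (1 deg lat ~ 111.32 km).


dlat_km = 2.6 * 111.32 = 289.432
dlon_km = 0.6 * 111.32 * cos(51) ≈ 42.034
dist = sqrt(289.432^2 + 42.034^2) ≈ 292.5 km

292.5 km


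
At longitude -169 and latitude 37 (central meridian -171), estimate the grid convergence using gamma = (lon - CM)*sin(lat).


gamma = (-169 - -171) * sin(37) = 2 * 0.601815 = 1.204 degrees

1.204 degrees


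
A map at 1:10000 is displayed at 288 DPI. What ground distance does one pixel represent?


pixel_cm = 2.54 / 288 ≈ 0.008819 cm
ground = pixel_cm * 10000 / 100 = 2.54 * 10000 / (288 * 100) = 25400 / 28800 ≈ 0.88 m

0.88 m


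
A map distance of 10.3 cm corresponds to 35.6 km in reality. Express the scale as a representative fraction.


ground = 35.6 km = 3560000 cm; RF denominator = ground / map = 3560000 / 10.3 ≈ 345631; RF = 1:345631

1:345631


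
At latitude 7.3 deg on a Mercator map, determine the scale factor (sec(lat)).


SF = 1 / cos(7.3) = 1 / 0.991894 = 1.008

1.008


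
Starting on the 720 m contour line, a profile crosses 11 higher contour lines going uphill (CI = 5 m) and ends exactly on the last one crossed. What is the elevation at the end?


elevation = 720 + 11 * 5 = 775 m

775 m


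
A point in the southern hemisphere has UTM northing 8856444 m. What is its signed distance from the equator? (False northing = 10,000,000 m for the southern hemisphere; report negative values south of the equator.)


For southern: actual = 8856444 - 10000000 = -1143556 m

-1143556 m


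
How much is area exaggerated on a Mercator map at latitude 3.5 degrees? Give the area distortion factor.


area_distortion = 1/cos^2(3.5) = 1.004

1.004


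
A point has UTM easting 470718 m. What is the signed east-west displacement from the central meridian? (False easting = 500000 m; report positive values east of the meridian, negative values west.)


displacement = 470718 - 500000 = -29282 m

-29282 m


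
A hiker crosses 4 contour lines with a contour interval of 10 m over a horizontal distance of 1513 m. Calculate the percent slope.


elevation change = 4 * 10 = 40 m
slope = 40 / 1513 * 100 = 2.6%

2.6%


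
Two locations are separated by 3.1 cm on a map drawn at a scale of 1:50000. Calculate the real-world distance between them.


ground = 3.1 cm * 50000 / 100 = 1550.0 m = 1.55 km

1.55 km


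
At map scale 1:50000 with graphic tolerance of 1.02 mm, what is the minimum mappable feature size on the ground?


ground = 1.02 mm * 50000 / 1000 = 51.0 m

51.0 m


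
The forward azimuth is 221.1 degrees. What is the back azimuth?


back azimuth = (221.1 + 180) mod 360 = 41.1 degrees

41.1 degrees


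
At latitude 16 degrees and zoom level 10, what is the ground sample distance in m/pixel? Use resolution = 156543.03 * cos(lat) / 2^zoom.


res = 156543.03 * cos(16) / 2^10 = 156543.03 * 0.9612617 / 1024 = 146.95 m/pixel

146.95 m/pixel


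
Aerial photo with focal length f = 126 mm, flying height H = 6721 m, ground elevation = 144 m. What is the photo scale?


scale = f / (H - h) = 126 mm / 6577 m = 126 / 6577000 = 1:52198

1:52198


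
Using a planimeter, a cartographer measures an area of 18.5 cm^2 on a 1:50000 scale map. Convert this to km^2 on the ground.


ground_area = 18.5 * (50000/100)^2 = 4625000.0 m^2 = 4.625 km^2

4.625 km^2


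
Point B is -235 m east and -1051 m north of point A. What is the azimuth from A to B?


az = atan2(-235, -1051) = -167.4 deg
adjusted to 0-360: 192.6 degrees

192.6 degrees


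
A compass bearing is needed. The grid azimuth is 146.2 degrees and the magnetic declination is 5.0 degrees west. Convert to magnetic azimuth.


magnetic azimuth = grid azimuth - declination (east +ve)
mag_az = 146.2 - -5.0 = 151.2 degrees

151.2 degrees


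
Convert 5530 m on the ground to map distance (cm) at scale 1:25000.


map_cm = 5530 * 100 / 25000 = 22.12 cm

22.12 cm


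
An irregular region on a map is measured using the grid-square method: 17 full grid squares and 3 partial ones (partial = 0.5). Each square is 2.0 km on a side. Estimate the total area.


effective squares = 17 + 3 * 0.5 = 18.5
area = 18.5 * 4.0 = 74.0 km^2

74.0 km^2


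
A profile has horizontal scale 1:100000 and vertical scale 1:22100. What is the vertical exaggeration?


VE = horizontal_scale / vertical_scale = 100000 / 22100 ≈ 4.5

4.5x


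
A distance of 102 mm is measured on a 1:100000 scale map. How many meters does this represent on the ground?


ground = 102 mm * 100000 / 1000 = 10200.0 m

10200.0 m


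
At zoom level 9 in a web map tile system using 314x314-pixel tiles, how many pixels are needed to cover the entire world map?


tiles per axis = 2^9 = 512
total tiles = 512^2 = 262144
pixels per axis = 512 * 314 = 160768
total pixels = 160768^2 = 25846349824

25846349824 pixels


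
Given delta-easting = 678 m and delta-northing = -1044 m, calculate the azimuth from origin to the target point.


az = atan2(678, -1044) = 147.0 deg
adjusted to 0-360: 147.0 degrees

147.0 degrees


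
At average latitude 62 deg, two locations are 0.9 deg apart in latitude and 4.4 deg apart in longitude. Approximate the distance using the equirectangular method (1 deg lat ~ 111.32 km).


dlat_km = 0.9 * 111.32 = 100.188
dlon_km = 4.4 * 111.32 * cos(62) ≈ 229.951
dist = sqrt(100.188^2 + 229.951^2) ≈ 250.8 km

250.8 km


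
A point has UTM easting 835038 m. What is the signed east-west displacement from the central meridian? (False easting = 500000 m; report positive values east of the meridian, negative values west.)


displacement = 835038 - 500000 = 335038 m

335038 m


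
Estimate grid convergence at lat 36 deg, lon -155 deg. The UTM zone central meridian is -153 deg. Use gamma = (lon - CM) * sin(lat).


gamma = (-155 - -153) * sin(36) = -2 * 0.587785 = -1.176 degrees

-1.176 degrees


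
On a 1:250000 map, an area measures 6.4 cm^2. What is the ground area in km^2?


ground_area = 6.4 * (250000/100)^2 = 40000000.0 m^2 = 40.0 km^2

40.0 km^2


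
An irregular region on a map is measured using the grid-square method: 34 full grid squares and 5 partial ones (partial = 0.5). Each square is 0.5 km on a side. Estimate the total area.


effective squares = 34 + 5 * 0.5 = 36.5
area = 36.5 * 0.25 = 9.125 km^2

9.125 km^2


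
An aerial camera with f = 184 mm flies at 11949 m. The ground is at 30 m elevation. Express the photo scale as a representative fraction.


scale = f / (H - h) = 184 mm / 11919 m = 184 / 11919000 = 1:64777

1:64777


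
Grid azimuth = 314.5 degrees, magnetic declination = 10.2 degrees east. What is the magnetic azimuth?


magnetic azimuth = grid azimuth - declination (east +ve)
mag_az = 314.5 - 10.2 = 304.3 degrees

304.3 degrees


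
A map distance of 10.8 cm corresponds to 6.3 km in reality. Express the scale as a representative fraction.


ground = 6.3 km = 630000 cm; RF denominator = ground / map = 630000 / 10.8 ≈ 58333; RF = 1:58333

1:58333


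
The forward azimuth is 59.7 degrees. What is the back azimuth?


back azimuth = (59.7 + 180) mod 360 = 239.7 degrees

239.7 degrees


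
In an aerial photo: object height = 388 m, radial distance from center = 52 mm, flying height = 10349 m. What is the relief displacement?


d = h * r / H = 388 * 52 / 10349 = 1.95 mm

1.95 mm


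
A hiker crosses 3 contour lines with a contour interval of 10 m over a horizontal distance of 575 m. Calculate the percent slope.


elevation change = 3 * 10 = 30 m
slope = 30 / 575 * 100 = 5.2%

5.2%


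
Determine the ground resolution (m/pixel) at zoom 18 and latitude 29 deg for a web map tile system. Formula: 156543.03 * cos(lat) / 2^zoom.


res = 156543.03 * cos(29) / 2^18 = 156543.03 * 0.87461971 / 262144 = 0.52 m/pixel

0.52 m/pixel


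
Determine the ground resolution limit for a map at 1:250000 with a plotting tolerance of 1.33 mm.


ground = 1.33 mm * 250000 / 1000 = 332.5 m

332.5 m


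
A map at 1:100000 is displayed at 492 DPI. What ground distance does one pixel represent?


pixel_cm = 2.54 / 492 ≈ 0.005163 cm
ground = pixel_cm * 100000 / 100 = 2.54 * 100000 / (492 * 100) = 254000 / 49200 ≈ 5.16 m

5.16 m


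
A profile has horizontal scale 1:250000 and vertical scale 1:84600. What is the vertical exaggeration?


VE = horizontal_scale / vertical_scale = 250000 / 84600 ≈ 3.0

3.0x


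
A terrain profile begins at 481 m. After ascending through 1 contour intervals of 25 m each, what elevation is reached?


elevation = 481 + 1 * 25 = 506 m

506 m


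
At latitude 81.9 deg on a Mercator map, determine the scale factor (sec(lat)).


SF = 1 / cos(81.9) = 1 / 0.140901 = 7.097

7.097


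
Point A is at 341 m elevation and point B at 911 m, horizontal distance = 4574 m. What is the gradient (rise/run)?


gradient = (911 - 341) / 4574 = 570 / 4574 = 0.1246

0.1246


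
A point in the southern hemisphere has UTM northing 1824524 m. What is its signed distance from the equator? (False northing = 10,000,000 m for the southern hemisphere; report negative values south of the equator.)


For southern: actual = 1824524 - 10000000 = -8175476 m

-8175476 m


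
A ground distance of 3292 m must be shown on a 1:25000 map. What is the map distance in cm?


map_cm = 3292 * 100 / 25000 = 13.168 cm ≈ 13.17 cm

13.17 cm


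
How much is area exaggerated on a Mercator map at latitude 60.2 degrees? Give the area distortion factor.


area_distortion = 1/cos^2(60.2) = 4.049

4.049


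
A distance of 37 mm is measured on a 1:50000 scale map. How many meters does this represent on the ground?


ground = 37 mm * 50000 / 1000 = 1850.0 m

1850.0 m


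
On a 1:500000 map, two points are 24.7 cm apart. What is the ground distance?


ground = 24.7 cm * 500000 / 100 = 123500.0 m = 123.5 km

123.5 km


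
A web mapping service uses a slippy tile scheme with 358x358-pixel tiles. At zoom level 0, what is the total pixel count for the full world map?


tiles per axis = 2^0 = 1
total tiles = 1^2 = 1
pixels per axis = 1 * 358 = 358
total pixels = 358^2 = 128164

128164 pixels


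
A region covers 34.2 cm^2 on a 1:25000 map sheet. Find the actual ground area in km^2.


ground_area = 34.2 * (25000/100)^2 = 2137500.0 m^2 = 2.1375 km^2 ≈ 2.138 km^2

2.138 km^2


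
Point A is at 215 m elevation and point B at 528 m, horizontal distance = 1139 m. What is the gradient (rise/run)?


gradient = (528 - 215) / 1139 = 313 / 1139 = 0.2748

0.2748


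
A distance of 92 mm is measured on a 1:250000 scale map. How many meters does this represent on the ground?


ground = 92 mm * 250000 / 1000 = 23000.0 m

23000.0 m


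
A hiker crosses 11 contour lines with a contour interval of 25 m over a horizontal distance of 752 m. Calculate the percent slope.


elevation change = 11 * 25 = 275 m
slope = 275 / 752 * 100 = 36.6%

36.6%


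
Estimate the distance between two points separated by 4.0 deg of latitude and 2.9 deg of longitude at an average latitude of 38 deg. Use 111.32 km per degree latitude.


dlat_km = 4.0 * 111.32 = 445.28
dlon_km = 2.9 * 111.32 * cos(38) ≈ 254.392
dist = sqrt(445.28^2 + 254.392^2) ≈ 512.8 km

512.8 km


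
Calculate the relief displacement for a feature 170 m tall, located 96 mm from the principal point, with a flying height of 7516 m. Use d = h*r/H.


d = h * r / H = 170 * 96 / 7516 = 2.17 mm

2.17 mm


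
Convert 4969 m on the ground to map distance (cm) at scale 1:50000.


map_cm = 4969 * 100 / 50000 = 9.938 cm ≈ 9.94 cm

9.94 cm


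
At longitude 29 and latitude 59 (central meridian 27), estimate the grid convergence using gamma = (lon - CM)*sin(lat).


gamma = (29 - 27) * sin(59) = 2 * 0.857167 = 1.714 degrees

1.714 degrees


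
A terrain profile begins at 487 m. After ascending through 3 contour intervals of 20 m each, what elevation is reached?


elevation = 487 + 3 * 20 = 547 m

547 m


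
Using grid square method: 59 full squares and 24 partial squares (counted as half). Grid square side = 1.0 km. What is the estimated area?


effective squares = 59 + 24 * 0.5 = 71.0
area = 71.0 * 1.0 = 71.0 km^2

71.0 km^2


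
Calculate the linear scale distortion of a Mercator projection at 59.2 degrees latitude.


SF = 1 / cos(59.2) = 1 / 0.512043 = 1.953

1.953


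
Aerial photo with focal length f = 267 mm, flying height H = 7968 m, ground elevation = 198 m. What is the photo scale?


scale = f / (H - h) = 267 mm / 7770 m = 267 / 7770000 = 1:29101

1:29101


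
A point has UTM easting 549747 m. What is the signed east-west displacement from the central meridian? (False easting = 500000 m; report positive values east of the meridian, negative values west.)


displacement = 549747 - 500000 = 49747 m

49747 m


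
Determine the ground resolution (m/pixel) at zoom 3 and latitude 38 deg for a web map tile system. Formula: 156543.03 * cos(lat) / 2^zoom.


res = 156543.03 * cos(38) / 2^3 = 156543.03 * 0.78801075 / 8 = 15419.7 m/pixel

15419.7 m/pixel


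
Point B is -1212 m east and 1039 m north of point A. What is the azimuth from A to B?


az = atan2(-1212, 1039) = -49.4 deg
adjusted to 0-360: 310.6 degrees

310.6 degrees


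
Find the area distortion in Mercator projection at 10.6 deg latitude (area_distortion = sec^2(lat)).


area_distortion = 1/cos^2(10.6) = 1.035

1.035


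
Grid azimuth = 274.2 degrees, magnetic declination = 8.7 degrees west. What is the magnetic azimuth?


magnetic azimuth = grid azimuth - declination (east +ve)
mag_az = 274.2 - -8.7 = 282.9 degrees

282.9 degrees


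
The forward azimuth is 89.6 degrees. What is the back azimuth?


back azimuth = (89.6 + 180) mod 360 = 269.6 degrees

269.6 degrees


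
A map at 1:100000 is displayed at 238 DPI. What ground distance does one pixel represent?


pixel_cm = 2.54 / 238 ≈ 0.010672 cm
ground = pixel_cm * 100000 / 100 = 2.54 * 100000 / (238 * 100) = 254000 / 23800 ≈ 10.67 m

10.67 m


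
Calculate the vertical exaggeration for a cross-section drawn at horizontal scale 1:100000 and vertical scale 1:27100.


VE = horizontal_scale / vertical_scale = 100000 / 27100 ≈ 3.7

3.7x


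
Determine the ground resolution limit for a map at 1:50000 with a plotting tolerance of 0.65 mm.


ground = 0.65 mm * 50000 / 1000 = 32.5 m

32.5 m


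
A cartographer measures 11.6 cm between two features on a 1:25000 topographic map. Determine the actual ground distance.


ground = 11.6 cm * 25000 / 100 = 2900.0 m = 2.9 km

2.9 km


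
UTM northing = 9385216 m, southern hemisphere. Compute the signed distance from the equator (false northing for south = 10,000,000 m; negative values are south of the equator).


For southern: actual = 9385216 - 10000000 = -614784 m

-614784 m


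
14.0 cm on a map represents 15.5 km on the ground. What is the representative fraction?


ground = 15.5 km = 1550000 cm; RF denominator = ground / map = 1550000 / 14.0 ≈ 110714; RF = 1:110714

1:110714


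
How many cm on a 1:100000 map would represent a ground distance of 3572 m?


map_cm = 3572 * 100 / 100000 = 3.572 cm ≈ 3.57 cm

3.57 cm


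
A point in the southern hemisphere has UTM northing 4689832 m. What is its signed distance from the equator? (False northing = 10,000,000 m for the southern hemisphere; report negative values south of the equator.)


For southern: actual = 4689832 - 10000000 = -5310168 m

-5310168 m


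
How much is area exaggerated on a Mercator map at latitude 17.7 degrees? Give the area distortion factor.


area_distortion = 1/cos^2(17.7) = 1.102

1.102


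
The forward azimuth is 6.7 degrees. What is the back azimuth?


back azimuth = (6.7 + 180) mod 360 = 186.7 degrees

186.7 degrees


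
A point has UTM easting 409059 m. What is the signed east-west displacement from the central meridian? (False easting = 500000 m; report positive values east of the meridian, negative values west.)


displacement = 409059 - 500000 = -90941 m

-90941 m


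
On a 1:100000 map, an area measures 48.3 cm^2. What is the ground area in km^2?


ground_area = 48.3 * (100000/100)^2 = 48300000.0 m^2 = 48.3 km^2

48.3 km^2


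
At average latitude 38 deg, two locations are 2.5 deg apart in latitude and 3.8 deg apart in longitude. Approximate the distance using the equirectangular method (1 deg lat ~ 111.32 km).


dlat_km = 2.5 * 111.32 = 278.3
dlon_km = 3.8 * 111.32 * cos(38) ≈ 333.341
dist = sqrt(278.3^2 + 333.341^2) ≈ 434.2 km

434.2 km


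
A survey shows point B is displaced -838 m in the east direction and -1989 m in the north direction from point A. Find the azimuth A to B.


az = atan2(-838, -1989) = -157.2 deg
adjusted to 0-360: 202.8 degrees

202.8 degrees


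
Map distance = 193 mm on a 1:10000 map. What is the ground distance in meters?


ground = 193 mm * 10000 / 1000 = 1930.0 m

1930.0 m


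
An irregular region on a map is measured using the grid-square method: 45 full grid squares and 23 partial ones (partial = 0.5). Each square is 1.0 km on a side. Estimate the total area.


effective squares = 45 + 23 * 0.5 = 56.5
area = 56.5 * 1.0 = 56.5 km^2

56.5 km^2


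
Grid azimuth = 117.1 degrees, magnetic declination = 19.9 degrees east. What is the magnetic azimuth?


magnetic azimuth = grid azimuth - declination (east +ve)
mag_az = 117.1 - 19.9 = 97.2 degrees

97.2 degrees


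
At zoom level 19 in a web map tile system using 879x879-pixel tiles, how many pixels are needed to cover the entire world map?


tiles per axis = 2^19 = 524288
total tiles = 524288^2 = 274877906944
pixels per axis = 524288 * 879 = 460849152
total pixels = 460849152^2 = 212381940899119104

212381940899119104 pixels


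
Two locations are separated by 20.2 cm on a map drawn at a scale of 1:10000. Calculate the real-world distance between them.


ground = 20.2 cm * 10000 / 100 = 2020.0 m = 2.02 km

2.02 km


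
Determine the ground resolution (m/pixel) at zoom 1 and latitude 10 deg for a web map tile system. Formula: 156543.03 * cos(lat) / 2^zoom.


res = 156543.03 * cos(10) / 2^1 = 156543.03 * 0.98480775 / 2 = 77082.39 m/pixel

77082.39 m/pixel


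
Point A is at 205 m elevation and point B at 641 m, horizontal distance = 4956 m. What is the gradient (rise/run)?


gradient = (641 - 205) / 4956 = 436 / 4956 = 0.088

0.088


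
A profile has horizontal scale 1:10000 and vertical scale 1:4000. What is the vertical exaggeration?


VE = horizontal_scale / vertical_scale = 10000 / 4000 = 2.5

2.5x


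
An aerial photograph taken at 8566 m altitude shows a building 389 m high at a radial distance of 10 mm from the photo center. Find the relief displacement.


d = h * r / H = 389 * 10 / 8566 = 0.45 mm

0.45 mm


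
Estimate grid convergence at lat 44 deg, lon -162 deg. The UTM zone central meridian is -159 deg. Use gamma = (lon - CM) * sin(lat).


gamma = (-162 - -159) * sin(44) = -3 * 0.694658 = -2.084 degrees

-2.084 degrees


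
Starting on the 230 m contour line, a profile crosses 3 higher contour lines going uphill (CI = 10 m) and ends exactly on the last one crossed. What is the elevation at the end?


elevation = 230 + 3 * 10 = 260 m

260 m


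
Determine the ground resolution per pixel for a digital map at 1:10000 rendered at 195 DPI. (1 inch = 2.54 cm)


pixel_cm = 2.54 / 195 ≈ 0.013026 cm
ground = pixel_cm * 10000 / 100 = 2.54 * 10000 / (195 * 100) = 25400 / 19500 ≈ 1.3 m

1.3 m


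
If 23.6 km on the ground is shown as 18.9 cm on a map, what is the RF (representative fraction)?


ground = 23.6 km = 2360000 cm; RF denominator = ground / map = 2360000 / 18.9 ≈ 124868; RF = 1:124868

1:124868


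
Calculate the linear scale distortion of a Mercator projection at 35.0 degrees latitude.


SF = 1 / cos(35.0) = 1 / 0.819152 = 1.221

1.221


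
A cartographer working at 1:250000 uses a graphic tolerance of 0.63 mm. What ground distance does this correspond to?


ground = 0.63 mm * 250000 / 1000 = 157.5 m

157.5 m


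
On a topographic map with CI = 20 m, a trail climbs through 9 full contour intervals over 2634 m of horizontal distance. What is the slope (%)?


elevation change = 9 * 20 = 180 m
slope = 180 / 2634 * 100 = 6.8%

6.8%


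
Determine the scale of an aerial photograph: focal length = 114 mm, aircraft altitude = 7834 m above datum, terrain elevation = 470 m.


scale = f / (H - h) = 114 mm / 7364 m = 114 / 7364000 = 1:64596

1:64596


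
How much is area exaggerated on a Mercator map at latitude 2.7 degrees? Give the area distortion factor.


area_distortion = 1/cos^2(2.7) = 1.002

1.002


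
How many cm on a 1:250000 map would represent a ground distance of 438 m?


map_cm = 438 * 100 / 250000 = 0.1752 cm ≈ 0.18 cm

0.18 cm


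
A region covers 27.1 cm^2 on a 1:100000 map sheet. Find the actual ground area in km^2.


ground_area = 27.1 * (100000/100)^2 = 27100000.0 m^2 = 27.1 km^2

27.1 km^2


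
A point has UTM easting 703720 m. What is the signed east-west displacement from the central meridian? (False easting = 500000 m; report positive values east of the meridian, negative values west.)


displacement = 703720 - 500000 = 203720 m

203720 m


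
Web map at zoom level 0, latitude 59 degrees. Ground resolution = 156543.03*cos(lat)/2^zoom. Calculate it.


res = 156543.03 * cos(59) / 2^0 = 156543.03 * 0.51503807 / 1 = 80625.62 m/pixel

80625.62 m/pixel


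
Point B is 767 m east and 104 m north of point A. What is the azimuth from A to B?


az = atan2(767, 104) = 82.3 deg
adjusted to 0-360: 82.3 degrees

82.3 degrees


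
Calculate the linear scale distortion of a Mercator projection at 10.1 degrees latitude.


SF = 1 / cos(10.1) = 1 / 0.984503 = 1.016

1.016


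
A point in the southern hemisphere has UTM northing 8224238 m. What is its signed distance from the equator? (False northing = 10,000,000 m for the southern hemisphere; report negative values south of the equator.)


For southern: actual = 8224238 - 10000000 = -1775762 m

-1775762 m


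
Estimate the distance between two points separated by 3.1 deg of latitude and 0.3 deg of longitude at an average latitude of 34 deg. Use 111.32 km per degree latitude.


dlat_km = 3.1 * 111.32 = 345.092
dlon_km = 0.3 * 111.32 * cos(34) ≈ 27.687
dist = sqrt(345.092^2 + 27.687^2) ≈ 346.2 km

346.2 km


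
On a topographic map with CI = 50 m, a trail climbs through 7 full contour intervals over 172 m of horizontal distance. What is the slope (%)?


elevation change = 7 * 50 = 350 m
slope = 350 / 172 * 100 = 203.5%

203.5%


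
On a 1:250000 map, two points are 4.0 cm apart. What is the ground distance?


ground = 4.0 cm * 250000 / 100 = 10000.0 m = 10.0 km

10.0 km


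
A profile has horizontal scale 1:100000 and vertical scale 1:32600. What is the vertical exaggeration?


VE = horizontal_scale / vertical_scale = 100000 / 32600 ≈ 3.1

3.1x


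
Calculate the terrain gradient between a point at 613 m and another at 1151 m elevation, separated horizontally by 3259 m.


gradient = (1151 - 613) / 3259 = 538 / 3259 = 0.1651

0.1651


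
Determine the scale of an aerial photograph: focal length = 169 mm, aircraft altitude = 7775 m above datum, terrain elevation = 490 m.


scale = f / (H - h) = 169 mm / 7285 m = 169 / 7285000 = 1:43107

1:43107


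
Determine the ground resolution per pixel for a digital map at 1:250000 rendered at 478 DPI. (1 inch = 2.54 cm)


pixel_cm = 2.54 / 478 ≈ 0.005314 cm
ground = pixel_cm * 250000 / 100 = 2.54 * 250000 / (478 * 100) = 635000 / 47800 ≈ 13.28 m

13.28 m


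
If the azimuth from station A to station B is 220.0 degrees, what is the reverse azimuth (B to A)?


back azimuth = (220.0 + 180) mod 360 = 40.0 degrees

40.0 degrees


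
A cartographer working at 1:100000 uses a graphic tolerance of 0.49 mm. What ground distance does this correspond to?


ground = 0.49 mm * 100000 / 1000 = 49.0 m

49.0 m


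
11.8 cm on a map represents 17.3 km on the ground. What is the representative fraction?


ground = 17.3 km = 1730000 cm; RF denominator = ground / map = 1730000 / 11.8 ≈ 146610; RF = 1:146610

1:146610


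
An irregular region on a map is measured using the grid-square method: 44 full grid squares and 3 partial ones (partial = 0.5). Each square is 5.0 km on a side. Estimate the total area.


effective squares = 44 + 3 * 0.5 = 45.5
area = 45.5 * 25.0 = 1137.5 km^2

1137.5 km^2


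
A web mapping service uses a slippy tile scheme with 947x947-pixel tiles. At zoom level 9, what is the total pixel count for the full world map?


tiles per axis = 2^9 = 512
total tiles = 512^2 = 262144
pixels per axis = 512 * 947 = 484864
total pixels = 484864^2 = 235093098496

235093098496 pixels


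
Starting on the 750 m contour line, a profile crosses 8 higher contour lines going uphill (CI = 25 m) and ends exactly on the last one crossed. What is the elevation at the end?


elevation = 750 + 8 * 25 = 950 m

950 m


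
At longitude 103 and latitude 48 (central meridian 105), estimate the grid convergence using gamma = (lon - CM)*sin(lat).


gamma = (103 - 105) * sin(48) = -2 * 0.743145 = -1.486 degrees

-1.486 degrees


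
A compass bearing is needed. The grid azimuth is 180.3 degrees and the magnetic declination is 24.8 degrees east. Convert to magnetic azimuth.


magnetic azimuth = grid azimuth - declination (east +ve)
mag_az = 180.3 - 24.8 = 155.5 degrees

155.5 degrees


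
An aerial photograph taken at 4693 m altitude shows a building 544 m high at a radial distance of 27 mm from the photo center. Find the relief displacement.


d = h * r / H = 544 * 27 / 4693 = 3.13 mm

3.13 mm


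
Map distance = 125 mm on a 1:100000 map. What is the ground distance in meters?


ground = 125 mm * 100000 / 1000 = 12500.0 m

12500.0 m


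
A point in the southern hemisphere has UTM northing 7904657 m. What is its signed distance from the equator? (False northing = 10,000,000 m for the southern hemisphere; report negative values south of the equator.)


For southern: actual = 7904657 - 10000000 = -2095343 m

-2095343 m


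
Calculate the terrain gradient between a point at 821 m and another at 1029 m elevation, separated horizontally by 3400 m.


gradient = (1029 - 821) / 3400 = 208 / 3400 = 0.0612

0.0612


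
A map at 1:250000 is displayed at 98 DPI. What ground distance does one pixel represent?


pixel_cm = 2.54 / 98 ≈ 0.025918 cm
ground = pixel_cm * 250000 / 100 = 2.54 * 250000 / (98 * 100) = 635000 / 9800 ≈ 64.8 m

64.8 m


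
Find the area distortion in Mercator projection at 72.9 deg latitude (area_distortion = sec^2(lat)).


area_distortion = 1/cos^2(72.9) = 11.566

11.566


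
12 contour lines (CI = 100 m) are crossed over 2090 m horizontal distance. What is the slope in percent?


elevation change = 12 * 100 = 1200 m
slope = 1200 / 2090 * 100 = 57.4%

57.4%


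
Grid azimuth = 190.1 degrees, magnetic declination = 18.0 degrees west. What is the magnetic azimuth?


magnetic azimuth = grid azimuth - declination (east +ve)
mag_az = 190.1 - -18.0 = 208.1 degrees

208.1 degrees


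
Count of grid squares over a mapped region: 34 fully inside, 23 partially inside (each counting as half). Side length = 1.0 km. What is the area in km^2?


effective squares = 34 + 23 * 0.5 = 45.5
area = 45.5 * 1.0 = 45.5 km^2

45.5 km^2


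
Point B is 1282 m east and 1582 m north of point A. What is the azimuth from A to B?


az = atan2(1282, 1582) = 39.0 deg
adjusted to 0-360: 39.0 degrees

39.0 degrees


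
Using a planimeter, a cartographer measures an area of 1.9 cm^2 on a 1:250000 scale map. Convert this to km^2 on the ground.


ground_area = 1.9 * (250000/100)^2 = 11875000.0 m^2 = 11.875 km^2

11.875 km^2


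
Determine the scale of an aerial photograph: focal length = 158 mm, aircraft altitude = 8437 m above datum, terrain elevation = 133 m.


scale = f / (H - h) = 158 mm / 8304 m = 158 / 8304000 = 1:52557

1:52557


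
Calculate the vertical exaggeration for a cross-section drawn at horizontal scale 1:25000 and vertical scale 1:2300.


VE = horizontal_scale / vertical_scale = 25000 / 2300 ≈ 10.9

10.9x


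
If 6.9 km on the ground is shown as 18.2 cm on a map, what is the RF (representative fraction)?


ground = 6.9 km = 690000 cm; RF denominator = ground / map = 690000 / 18.2 ≈ 37912; RF = 1:37912

1:37912


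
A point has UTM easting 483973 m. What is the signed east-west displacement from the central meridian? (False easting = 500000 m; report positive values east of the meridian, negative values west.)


displacement = 483973 - 500000 = -16027 m

-16027 m


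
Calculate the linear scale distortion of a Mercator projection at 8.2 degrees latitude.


SF = 1 / cos(8.2) = 1 / 0.989776 = 1.01

1.01


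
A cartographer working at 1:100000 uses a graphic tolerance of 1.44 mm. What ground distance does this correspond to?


ground = 1.44 mm * 100000 / 1000 = 144.0 m

144.0 m


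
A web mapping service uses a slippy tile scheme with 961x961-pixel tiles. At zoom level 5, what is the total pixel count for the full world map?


tiles per axis = 2^5 = 32
total tiles = 32^2 = 1024
pixels per axis = 32 * 961 = 30752
total pixels = 30752^2 = 945685504

945685504 pixels


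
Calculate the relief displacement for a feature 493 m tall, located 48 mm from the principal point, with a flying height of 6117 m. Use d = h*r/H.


d = h * r / H = 493 * 48 / 6117 = 3.87 mm

3.87 mm


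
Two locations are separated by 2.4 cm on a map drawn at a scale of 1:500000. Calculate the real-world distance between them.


ground = 2.4 cm * 500000 / 100 = 12000.0 m = 12.0 km

12.0 km


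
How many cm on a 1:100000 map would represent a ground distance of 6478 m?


map_cm = 6478 * 100 / 100000 = 6.478 cm ≈ 6.48 cm

6.48 cm


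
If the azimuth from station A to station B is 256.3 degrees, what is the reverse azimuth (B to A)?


back azimuth = (256.3 + 180) mod 360 = 76.3 degrees

76.3 degrees


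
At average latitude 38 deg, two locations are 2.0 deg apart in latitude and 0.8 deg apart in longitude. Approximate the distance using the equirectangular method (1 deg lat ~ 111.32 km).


dlat_km = 2.0 * 111.32 = 222.64
dlon_km = 0.8 * 111.32 * cos(38) ≈ 70.177
dist = sqrt(222.64^2 + 70.177^2) ≈ 233.4 km

233.4 km


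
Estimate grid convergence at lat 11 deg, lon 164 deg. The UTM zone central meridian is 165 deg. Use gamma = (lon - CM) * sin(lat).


gamma = (164 - 165) * sin(11) = -1 * 0.190809 = -0.191 degrees

-0.191 degrees


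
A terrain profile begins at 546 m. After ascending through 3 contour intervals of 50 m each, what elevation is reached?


elevation = 546 + 3 * 50 = 696 m

696 m


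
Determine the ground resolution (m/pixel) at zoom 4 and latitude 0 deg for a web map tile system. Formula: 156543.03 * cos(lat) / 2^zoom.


res = 156543.03 * cos(0) / 2^4 = 156543.03 * 1.0 / 16 = 9783.94 m/pixel

9783.94 m/pixel


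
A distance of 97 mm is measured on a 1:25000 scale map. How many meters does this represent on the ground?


ground = 97 mm * 25000 / 1000 = 2425.0 m

2425.0 m


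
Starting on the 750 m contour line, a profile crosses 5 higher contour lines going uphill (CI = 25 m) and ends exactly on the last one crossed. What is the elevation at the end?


elevation = 750 + 5 * 25 = 875 m

875 m


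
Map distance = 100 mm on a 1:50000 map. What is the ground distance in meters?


ground = 100 mm * 50000 / 1000 = 5000.0 m

5000.0 m


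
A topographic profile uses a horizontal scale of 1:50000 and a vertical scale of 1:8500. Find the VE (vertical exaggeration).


VE = horizontal_scale / vertical_scale = 50000 / 8500 ≈ 5.9

5.9x


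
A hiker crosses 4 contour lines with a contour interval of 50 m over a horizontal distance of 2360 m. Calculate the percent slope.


elevation change = 4 * 50 = 200 m
slope = 200 / 2360 * 100 = 8.5%

8.5%


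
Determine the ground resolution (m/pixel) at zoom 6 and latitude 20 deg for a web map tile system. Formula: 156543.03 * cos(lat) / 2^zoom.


res = 156543.03 * cos(20) / 2^6 = 156543.03 * 0.93969262 / 64 = 2298.47 m/pixel

2298.47 m/pixel


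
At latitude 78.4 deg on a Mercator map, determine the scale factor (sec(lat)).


SF = 1 / cos(78.4) = 1 / 0.201078 = 4.973

4.973


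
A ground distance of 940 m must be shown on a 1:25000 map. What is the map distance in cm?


map_cm = 940 * 100 / 25000 = 3.76 cm

3.76 cm


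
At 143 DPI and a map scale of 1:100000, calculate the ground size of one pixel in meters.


pixel_cm = 2.54 / 143 ≈ 0.017762 cm
ground = pixel_cm * 100000 / 100 = 2.54 * 100000 / (143 * 100) = 254000 / 14300 ≈ 17.76 m

17.76 m


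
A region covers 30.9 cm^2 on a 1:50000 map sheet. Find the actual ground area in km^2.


ground_area = 30.9 * (50000/100)^2 = 7725000.0 m^2 = 7.725 km^2

7.725 km^2


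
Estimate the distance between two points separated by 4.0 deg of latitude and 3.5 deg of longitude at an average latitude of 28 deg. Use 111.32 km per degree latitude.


dlat_km = 4.0 * 111.32 = 445.28
dlon_km = 3.5 * 111.32 * cos(28) ≈ 344.014
dist = sqrt(445.28^2 + 344.014^2) ≈ 562.7 km

562.7 km


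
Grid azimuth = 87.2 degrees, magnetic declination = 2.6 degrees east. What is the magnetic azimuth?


magnetic azimuth = grid azimuth - declination (east +ve)
mag_az = 87.2 - 2.6 = 84.6 degrees

84.6 degrees


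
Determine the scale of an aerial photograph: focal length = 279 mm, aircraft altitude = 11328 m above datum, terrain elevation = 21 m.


scale = f / (H - h) = 279 mm / 11307 m = 279 / 11307000 = 1:40527

1:40527


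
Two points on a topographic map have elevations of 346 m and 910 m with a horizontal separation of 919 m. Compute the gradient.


gradient = (910 - 346) / 919 = 564 / 919 = 0.6137

0.6137


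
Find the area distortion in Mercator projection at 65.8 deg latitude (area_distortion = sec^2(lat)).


area_distortion = 1/cos^2(65.8) = 5.951

5.951


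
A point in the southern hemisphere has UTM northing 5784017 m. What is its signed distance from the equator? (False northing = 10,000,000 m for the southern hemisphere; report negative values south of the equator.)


For southern: actual = 5784017 - 10000000 = -4215983 m

-4215983 m


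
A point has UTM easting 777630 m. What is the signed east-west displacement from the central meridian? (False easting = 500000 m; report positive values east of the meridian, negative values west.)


displacement = 777630 - 500000 = 277630 m

277630 m


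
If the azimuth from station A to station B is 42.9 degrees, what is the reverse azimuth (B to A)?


back azimuth = (42.9 + 180) mod 360 = 222.9 degrees

222.9 degrees


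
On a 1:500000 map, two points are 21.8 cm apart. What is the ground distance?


ground = 21.8 cm * 500000 / 100 = 109000.0 m = 109.0 km

109.0 km


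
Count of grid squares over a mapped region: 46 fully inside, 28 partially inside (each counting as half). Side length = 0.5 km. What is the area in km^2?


effective squares = 46 + 28 * 0.5 = 60.0
area = 60.0 * 0.25 = 15.0 km^2

15.0 km^2
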